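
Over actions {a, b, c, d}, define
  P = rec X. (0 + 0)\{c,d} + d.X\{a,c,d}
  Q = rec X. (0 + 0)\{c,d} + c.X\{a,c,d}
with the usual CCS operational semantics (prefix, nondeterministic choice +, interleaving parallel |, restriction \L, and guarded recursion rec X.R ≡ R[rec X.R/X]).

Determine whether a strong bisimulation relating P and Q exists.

P's transition system — 2 states:
  u0 = rec X. (0 + 0)\{c,d} + d.X\{a,c,d} → -d-> u1
  u1 = (rec X. (0 + 0)\{c,d} + d.X\{a,c,d})\{a,c,d} → deadlocked
Q's transition system — 2 states:
  v0 = rec X. (0 + 0)\{c,d} + c.X\{a,c,d} → -c-> v1
  v1 = (rec X. (0 + 0)\{c,d} + c.X\{a,c,d})\{a,c,d} → deadlocked
Partition-refinement fixed point:
  B0 = {u0}
  B1 = {u1, v1}
  B2 = {v0}
u0 ∈ B0, v0 ∈ B2 → different blocks

P ≁ Q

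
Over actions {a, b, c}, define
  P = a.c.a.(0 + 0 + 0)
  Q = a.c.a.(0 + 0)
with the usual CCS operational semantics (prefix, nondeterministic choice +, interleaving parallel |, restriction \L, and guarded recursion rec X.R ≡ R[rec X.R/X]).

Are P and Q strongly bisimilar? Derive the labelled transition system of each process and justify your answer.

Reachable graph of P (4 states):
  s0 = a.c.a.(0 + 0 + 0) :: -a-> s1
  s1 = c.a.(0 + 0 + 0) :: -c-> s2
  s2 = a.(0 + 0 + 0) :: -a-> s3
  s3 = 0 + 0 + 0 :: deadlocked
Reachable graph of Q (4 states):
  t0 = a.c.a.(0 + 0) :: -a-> t1
  t1 = c.a.(0 + 0) :: -c-> t2
  t2 = a.(0 + 0) :: -a-> t3
  t3 = 0 + 0 :: deadlocked
Coarsest stable partition (strong bisimilarity classes):
  B0 = {s0, t0}
  B1 = {s1, t1}
  B2 = {s2, t2}
  B3 = {s3, t3}
s0 ∈ B0, t0 ∈ B0 → same block

bisimilar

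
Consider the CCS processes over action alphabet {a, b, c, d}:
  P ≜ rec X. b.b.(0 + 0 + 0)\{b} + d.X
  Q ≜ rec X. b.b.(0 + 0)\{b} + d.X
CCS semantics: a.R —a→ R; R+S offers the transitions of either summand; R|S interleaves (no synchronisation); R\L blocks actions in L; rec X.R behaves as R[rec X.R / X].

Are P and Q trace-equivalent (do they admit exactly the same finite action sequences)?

traces(P) = traces(Q)

Reachable graph of P (3 states):
  u0 = rec X. b.b.(0 + 0 + 0)\{b} + d.X :: --b--▸ u1, --d--▸ u0
  u1 = b.(0 + 0 + 0)\{b} :: --b--▸ u2
  u2 = (0 + 0 + 0)\{b} :: deadlocked
Reachable graph of Q (3 states):
  v0 = rec X. b.b.(0 + 0)\{b} + d.X :: --b--▸ v1, --d--▸ v0
  v1 = b.(0 + 0)\{b} :: --b--▸ v2
  v2 = (0 + 0)\{b} :: deadlocked
Partition-refinement fixed point:
  B0 = {u0, v0}
  B1 = {u1, v1}
  B2 = {u2, v2}
u0 ∈ B0, v0 ∈ B0 → same block
Bisimilar ⇒ trace-equivalent.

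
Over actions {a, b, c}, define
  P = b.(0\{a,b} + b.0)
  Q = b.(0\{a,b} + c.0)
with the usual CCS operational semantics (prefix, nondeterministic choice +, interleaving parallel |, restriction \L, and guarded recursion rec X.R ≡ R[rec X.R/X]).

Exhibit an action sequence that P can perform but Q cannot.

bb

Reachable graph of P (3 states):
  m0 = b.(0\{a,b} + b.0) | —b→ m1
  m1 = 0\{a,b} + b.0 | —b→ m2
  m2 = 0 | (no moves)
Reachable graph of Q (3 states):
  n0 = b.(0\{a,b} + c.0) | —b→ n1
  n1 = 0\{a,b} + c.0 | —c→ n2
  n2 = 0 | (no moves)
Run σ = ⟨bb⟩ on P: start {m0}
  step 1 (b): {m1}
  step 2 (b): {m2}
  P completes σ.
Run σ = ⟨bb⟩ on Q: start {n0}
  step 1 (b): {n1}
  step 2 (b): no successor for Q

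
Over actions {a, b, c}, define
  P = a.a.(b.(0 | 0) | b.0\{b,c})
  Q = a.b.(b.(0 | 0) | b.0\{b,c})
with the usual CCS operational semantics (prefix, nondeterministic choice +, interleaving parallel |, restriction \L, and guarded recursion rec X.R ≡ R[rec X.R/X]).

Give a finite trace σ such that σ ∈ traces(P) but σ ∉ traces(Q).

LTS(P): 6 reachable states
  m0 = a.a.(b.(0 | 0) | b.0\{b,c}) :: —a→ m1
  m1 = a.(b.(0 | 0) | b.0\{b,c}) :: —a→ m2
  m2 = b.(0 | 0) | b.0\{b,c} :: —b→ m3, —b→ m4
  m3 = 0 | 0 | b.0\{b,c} :: —b→ m5
  m4 = b.(0 | 0) | 0\{b,c} :: —b→ m5
  m5 = 0 | 0 | 0\{b,c} :: stopped
LTS(Q): 6 reachable states
  n0 = a.b.(b.(0 | 0) | b.0\{b,c}) :: —a→ n1
  n1 = b.(b.(0 | 0) | b.0\{b,c}) :: —b→ n2
  n2 = b.(0 | 0) | b.0\{b,c} :: —b→ n3, —b→ n4
  n3 = 0 | 0 | b.0\{b,c} :: —b→ n5
  n4 = b.(0 | 0) | 0\{b,c} :: —b→ n5
  n5 = 0 | 0 | 0\{b,c} :: stopped
Executing aa from P (initial set {m0}):
  after a @ step 1: {m1}
  after a @ step 2: {m2}
  — P admits the full trace.
Executing aa from Q (initial set {n0}):
  after a @ step 1: {n1}
  after a @ step 2: no successor for Q

aa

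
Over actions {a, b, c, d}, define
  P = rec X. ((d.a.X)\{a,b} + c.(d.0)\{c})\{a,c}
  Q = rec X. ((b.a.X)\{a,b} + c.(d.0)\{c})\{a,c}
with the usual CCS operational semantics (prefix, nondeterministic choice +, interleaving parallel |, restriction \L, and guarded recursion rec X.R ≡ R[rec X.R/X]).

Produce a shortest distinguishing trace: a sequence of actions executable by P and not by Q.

d

LTS(P): 2 reachable states
  p0 = rec X. ((d.a.X)\{a,b} + c.(d.0)\{c})\{a,c} has moves —d→ p1
  p1 = (a.(rec X. ((d.a.X)\{a,b} + c.(d.0)\{c})\{a,c}))\{a,b}\{a,c} has moves (no moves)
LTS(Q): 1 reachable states
  q0 = rec X. ((b.a.X)\{a,b} + c.(d.0)\{c})\{a,c} has moves (no moves)
Executing d from P (initial set {p0}):
  after d @ step 1: {p1}
  ✓ P
Executing d from Q (initial set {q0}):
  after d @ step 1: ∅  — Q cannot continue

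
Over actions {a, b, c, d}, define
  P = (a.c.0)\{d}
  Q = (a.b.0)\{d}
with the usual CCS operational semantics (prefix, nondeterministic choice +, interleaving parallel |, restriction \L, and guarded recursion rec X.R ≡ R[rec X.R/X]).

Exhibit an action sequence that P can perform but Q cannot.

ac

P's transition system — 3 states:
  m0 = (a.c.0)\{d} has moves =a=> m1
  m1 = (c.0)\{d} has moves =c=> m2
  m2 = 0\{d} has moves ∅
Q's transition system — 3 states:
  n0 = (a.b.0)\{d} has moves =a=> n1
  n1 = (b.0)\{d} has moves =b=> n2
  n2 = 0\{d} has moves ∅
Run σ = ⟨ac⟩ on P: start {m0}
  after a @ step 1: {m1}
  after c @ step 2: {m2}
  P completes σ.
Run σ = ⟨ac⟩ on Q: start {n0}
  after a @ step 1: {n1}
  after c @ step 2: ∅  — Q cannot continue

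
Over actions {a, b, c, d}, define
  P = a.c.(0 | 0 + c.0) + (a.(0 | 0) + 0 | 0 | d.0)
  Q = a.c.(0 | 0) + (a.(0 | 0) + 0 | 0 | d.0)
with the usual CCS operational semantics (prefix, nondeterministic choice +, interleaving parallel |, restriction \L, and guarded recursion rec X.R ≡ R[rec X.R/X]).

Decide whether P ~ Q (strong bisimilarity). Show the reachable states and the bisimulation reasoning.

P's transition system — 6 states:
  s0 = a.c.(0 | 0 + c.0) + (a.(0 | 0) + 0 | 0 | d.0) has moves -a-> s1, -a-> s2, -d-> s3
  s1 = 0 | 0 has moves (no moves)
  s2 = c.(0 | 0 + c.0) has moves -c-> s4
  s3 = 0 | 0 | 0 has moves (no moves)
  s4 = 0 | 0 + c.0 has moves -c-> s5
  s5 = 0 has moves (no moves)
Q's transition system — 4 states:
  t0 = a.c.(0 | 0) + (a.(0 | 0) + 0 | 0 | d.0) has moves -a-> t1, -a-> t2, -d-> t3
  t1 = 0 | 0 has moves (no moves)
  t2 = c.(0 | 0) has moves -c-> t1
  t3 = 0 | 0 | 0 has moves (no moves)
Coarsest stable partition (strong bisimilarity classes):
  B0 = {s0}
  B1 = {s1, s3, s5, t1, t3}
  B2 = {s2}
  B3 = {s4, t2}
  B4 = {t0}
s0 ∈ B0, t0 ∈ B4 → different blocks

P ≁ Q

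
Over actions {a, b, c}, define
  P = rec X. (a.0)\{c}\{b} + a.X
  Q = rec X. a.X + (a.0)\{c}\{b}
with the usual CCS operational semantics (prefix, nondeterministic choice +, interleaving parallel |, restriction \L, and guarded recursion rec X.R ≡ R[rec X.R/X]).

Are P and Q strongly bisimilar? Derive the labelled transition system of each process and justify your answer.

bisimilar

P's transition system — 2 states:
  s0 = rec X. (a.0)\{c}\{b} + a.X → =a=> s0, =a=> s1
  s1 = 0\{c}\{b} → ·
Q's transition system — 2 states:
  t0 = rec X. a.X + (a.0)\{c}\{b} → =a=> t0, =a=> t1
  t1 = 0\{c}\{b} → ·
Bisimilarity quotient blocks:
  B0 = {s0, t0}
  B1 = {s1, t1}
s0 ∈ B0, t0 ∈ B0 → same block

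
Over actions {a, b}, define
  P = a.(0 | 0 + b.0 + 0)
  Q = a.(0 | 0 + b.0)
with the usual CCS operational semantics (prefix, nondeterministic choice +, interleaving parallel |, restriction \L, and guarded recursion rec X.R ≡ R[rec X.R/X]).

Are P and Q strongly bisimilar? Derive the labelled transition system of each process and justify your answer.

Reachable graph of P (3 states):
  p0 = a.(0 | 0 + b.0 + 0) → —a→ p1
  p1 = 0 | 0 + b.0 + 0 → —b→ p2
  p2 = 0 → stopped
Reachable graph of Q (3 states):
  q0 = a.(0 | 0 + b.0) → —a→ q1
  q1 = 0 | 0 + b.0 → —b→ q2
  q2 = 0 → stopped
Coarsest stable partition (strong bisimilarity classes):
  B0 = {p0, q0}
  B1 = {p1, q1}
  B2 = {p2, q2}
p0 ∈ B0, q0 ∈ B0 → same block

YES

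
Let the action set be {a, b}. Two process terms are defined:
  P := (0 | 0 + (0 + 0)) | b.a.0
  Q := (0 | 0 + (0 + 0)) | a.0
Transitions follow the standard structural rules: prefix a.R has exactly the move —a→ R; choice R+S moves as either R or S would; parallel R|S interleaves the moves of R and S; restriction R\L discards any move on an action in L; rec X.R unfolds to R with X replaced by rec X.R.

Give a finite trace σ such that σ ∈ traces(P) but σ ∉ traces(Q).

b

LTS(P): 3 reachable states
  p0 = (0 | 0 + (0 + 0)) | b.a.0 | ··b··> p1
  p1 = (0 | 0 + (0 + 0)) | a.0 | ··a··> p2
  p2 = (0 | 0 + (0 + 0)) | 0 | ∅
LTS(Q): 2 reachable states
  q0 = (0 | 0 + (0 + 0)) | a.0 | ··a··> q1
  q1 = (0 | 0 + (0 + 0)) | 0 | ∅
Executing b from P (initial set {p0}):
  [1] b ⇒ {p1}
  — P admits the full trace.
Executing b from Q (initial set {q0}):
  [1] b ⇒ no successor for Q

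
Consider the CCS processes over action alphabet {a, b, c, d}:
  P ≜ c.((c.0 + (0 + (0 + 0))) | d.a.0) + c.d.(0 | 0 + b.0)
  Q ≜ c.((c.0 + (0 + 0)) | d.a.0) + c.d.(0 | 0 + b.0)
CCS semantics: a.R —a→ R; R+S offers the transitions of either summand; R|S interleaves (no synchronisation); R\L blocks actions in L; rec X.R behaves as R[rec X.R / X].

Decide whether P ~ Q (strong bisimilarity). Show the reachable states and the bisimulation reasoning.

P's transition system — 10 states:
  p0 = c.((c.0 + (0 + (0 + 0))) | d.a.0) + c.d.(0 | 0 + b.0) ⊢ -c-> p1, -c-> p2
  p1 = (c.0 + (0 + (0 + 0))) | d.a.0 ⊢ -c-> p3, -d-> p4
  p2 = d.(0 | 0 + b.0) ⊢ -d-> p5
  p3 = 0 | d.a.0 ⊢ -d-> p6
  p4 = (c.0 + (0 + (0 + 0))) | a.0 ⊢ -a-> p7, -c-> p6
  p5 = 0 | 0 + b.0 ⊢ -b-> p8
  p6 = 0 | a.0 ⊢ -a-> p9
  p7 = (c.0 + (0 + (0 + 0))) | 0 ⊢ -c-> p9
  p8 = 0 ⊢ stopped
  p9 = 0 | 0 ⊢ stopped
Q's transition system — 10 states:
  q0 = c.((c.0 + (0 + 0)) | d.a.0) + c.d.(0 | 0 + b.0) ⊢ -c-> q1, -c-> q2
  q1 = (c.0 + (0 + 0)) | d.a.0 ⊢ -c-> q3, -d-> q4
  q2 = d.(0 | 0 + b.0) ⊢ -d-> q5
  q3 = 0 | d.a.0 ⊢ -d-> q6
  q4 = (c.0 + (0 + 0)) | a.0 ⊢ -a-> q7, -c-> q6
  q5 = 0 | 0 + b.0 ⊢ -b-> q8
  q6 = 0 | a.0 ⊢ -a-> q9
  q7 = (c.0 + (0 + 0)) | 0 ⊢ -c-> q9
  q8 = 0 ⊢ stopped
  q9 = 0 | 0 ⊢ stopped
Bisimilarity quotient blocks:
  B0 = {p0, q0}
  B1 = {p1, q1}
  B2 = {p3, q3}
  B3 = {p6, q6}
  B4 = {p8, p9, q8, q9}
  B5 = {p4, q4}
  B6 = {p7, q7}
  B7 = {p2, q2}
  B8 = {p5, q5}
p0 ∈ B0, q0 ∈ B0 → same block

P ~ Q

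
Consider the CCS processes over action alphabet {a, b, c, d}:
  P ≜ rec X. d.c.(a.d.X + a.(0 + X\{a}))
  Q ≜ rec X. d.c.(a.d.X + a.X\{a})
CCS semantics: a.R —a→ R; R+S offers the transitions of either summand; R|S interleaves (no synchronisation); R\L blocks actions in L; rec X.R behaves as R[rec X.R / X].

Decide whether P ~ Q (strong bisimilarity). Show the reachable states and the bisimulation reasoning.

Reachable graph of P (7 states):
  s0 = rec X. d.c.(a.d.X + a.(0 + X\{a})) has moves —d→ s1
  s1 = c.(a.d.(rec X. d.c.(a.d.X + a.(0 + X\{a}))) + a.(0 + (rec X. d.c.(a.d.X + a.(0 + X\{a})))\{a})) has moves —c→ s2
  s2 = a.d.(rec X. d.c.(a.d.X + a.(0 + X\{a}))) + a.(0 + (rec X. d.c.(a.d.X + a.(0 + X\{a})))\{a}) has moves —a→ s3, —a→ s4
  s3 = 0 + (rec X. d.c.(a.d.X + a.(0 + X\{a})))\{a} has moves —d→ s5
  s4 = d.(rec X. d.c.(a.d.X + a.(0 + X\{a}))) has moves —d→ s0
  s5 = (c.(a.d.(rec X. d.c.(a.d.X + a.(0 + X\{a}))) + a.(0 + (rec X. d.c.(a.d.X + a.(0 + X\{a})))\{a})))\{a} has moves —c→ s6
  s6 = (a.d.(rec X. d.c.(a.d.X + a.(0 + X\{a}))) + a.(0 + (rec X. d.c.(a.d.X + a.(0 + X\{a})))\{a}))\{a} has moves (no moves)
Reachable graph of Q (7 states):
  t0 = rec X. d.c.(a.d.X + a.X\{a}) has moves —d→ t1
  t1 = c.(a.d.(rec X. d.c.(a.d.X + a.X\{a})) + a.(rec X. d.c.(a.d.X + a.X\{a}))\{a}) has moves —c→ t2
  t2 = a.d.(rec X. d.c.(a.d.X + a.X\{a})) + a.(rec X. d.c.(a.d.X + a.X\{a}))\{a} has moves —a→ t3, —a→ t4
  t3 = (rec X. d.c.(a.d.X + a.X\{a}))\{a} has moves —d→ t5
  t4 = d.(rec X. d.c.(a.d.X + a.X\{a})) has moves —d→ t0
  t5 = (c.(a.d.(rec X. d.c.(a.d.X + a.X\{a})) + a.(rec X. d.c.(a.d.X + a.X\{a}))\{a}))\{a} has moves —c→ t6
  t6 = (a.d.(rec X. d.c.(a.d.X + a.X\{a})) + a.(rec X. d.c.(a.d.X + a.X\{a}))\{a})\{a} has moves (no moves)
Bisimilarity quotient blocks:
  B0 = {s0, t0}
  B1 = {s1, t1}
  B2 = {s2, t2}
  B3 = {s4, t4}
  B4 = {s3, t3}
  B5 = {s5, t5}
  B6 = {s6, t6}
s0 ∈ B0, t0 ∈ B0 → same block

bisimilar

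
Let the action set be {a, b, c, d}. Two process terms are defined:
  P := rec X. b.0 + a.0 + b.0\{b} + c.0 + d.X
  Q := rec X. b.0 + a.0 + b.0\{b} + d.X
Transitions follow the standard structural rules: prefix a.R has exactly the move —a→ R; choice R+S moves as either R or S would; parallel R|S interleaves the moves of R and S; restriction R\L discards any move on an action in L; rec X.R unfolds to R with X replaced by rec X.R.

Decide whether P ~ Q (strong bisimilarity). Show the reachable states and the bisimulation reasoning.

Reachable graph of P (3 states):
  m0 = rec X. b.0 + a.0 + b.0\{b} + c.0 + d.X | -a-> m1, -b-> m1, -b-> m2, -c-> m1, -d-> m0
  m1 = 0 | (no moves)
  m2 = 0\{b} | (no moves)
Reachable graph of Q (3 states):
  n0 = rec X. b.0 + a.0 + b.0\{b} + d.X | -a-> n1, -b-> n1, -b-> n2, -d-> n0
  n1 = 0 | (no moves)
  n2 = 0\{b} | (no moves)
Coarsest stable partition (strong bisimilarity classes):
  B0 = {m0}
  B1 = {m1, m2, n1, n2}
  B2 = {n0}
m0 ∈ B0, n0 ∈ B2 → different blocks

NO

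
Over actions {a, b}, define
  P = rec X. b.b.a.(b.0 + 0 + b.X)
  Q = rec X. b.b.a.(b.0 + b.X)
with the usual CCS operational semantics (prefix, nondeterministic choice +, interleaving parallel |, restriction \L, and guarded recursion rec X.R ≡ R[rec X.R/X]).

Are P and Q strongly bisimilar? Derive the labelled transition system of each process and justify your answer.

P's transition system — 5 states:
  s0 = rec X. b.b.a.(b.0 + 0 + b.X) → ··b··> s1
  s1 = b.a.(b.0 + 0 + b.(rec X. b.b.a.(b.0 + 0 + b.X))) → ··b··> s2
  s2 = a.(b.0 + 0 + b.(rec X. b.b.a.(b.0 + 0 + b.X))) → ··a··> s3
  s3 = b.0 + 0 + b.(rec X. b.b.a.(b.0 + 0 + b.X)) → ··b··> s0, ··b··> s4
  s4 = 0 → deadlocked
Q's transition system — 5 states:
  t0 = rec X. b.b.a.(b.0 + b.X) → ··b··> t1
  t1 = b.a.(b.0 + b.(rec X. b.b.a.(b.0 + b.X))) → ··b··> t2
  t2 = a.(b.0 + b.(rec X. b.b.a.(b.0 + b.X))) → ··a··> t3
  t3 = b.0 + b.(rec X. b.b.a.(b.0 + b.X)) → ··b··> t0, ··b··> t4
  t4 = 0 → deadlocked
Bisimilarity quotient blocks:
  B0 = {s0, t0}
  B1 = {s1, t1}
  B2 = {s2, t2}
  B3 = {s3, t3}
  B4 = {s4, t4}
s0 ∈ B0, t0 ∈ B0 → same block

bisimilar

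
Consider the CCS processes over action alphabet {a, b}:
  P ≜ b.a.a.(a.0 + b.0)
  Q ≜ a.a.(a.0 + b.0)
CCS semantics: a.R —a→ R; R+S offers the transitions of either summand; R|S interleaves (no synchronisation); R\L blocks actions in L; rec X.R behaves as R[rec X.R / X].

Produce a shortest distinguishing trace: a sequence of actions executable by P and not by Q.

P's transition system — 5 states:
  m0 = b.a.a.(a.0 + b.0) has moves --b--▸ m1
  m1 = a.a.(a.0 + b.0) has moves --a--▸ m2
  m2 = a.(a.0 + b.0) has moves --a--▸ m3
  m3 = a.0 + b.0 has moves --a--▸ m4, --b--▸ m4
  m4 = 0 has moves ·
Q's transition system — 4 states:
  n0 = a.a.(a.0 + b.0) has moves --a--▸ n1
  n1 = a.(a.0 + b.0) has moves --a--▸ n2
  n2 = a.0 + b.0 has moves --a--▸ n3, --b--▸ n3
  n3 = 0 has moves ·
Run σ = ⟨b⟩ on P: start {m0}
  after b @ step 1: {m1}
  ✓ P
Run σ = ⟨b⟩ on Q: start {n0}
  after b @ step 1: ∅ (Q stuck)

b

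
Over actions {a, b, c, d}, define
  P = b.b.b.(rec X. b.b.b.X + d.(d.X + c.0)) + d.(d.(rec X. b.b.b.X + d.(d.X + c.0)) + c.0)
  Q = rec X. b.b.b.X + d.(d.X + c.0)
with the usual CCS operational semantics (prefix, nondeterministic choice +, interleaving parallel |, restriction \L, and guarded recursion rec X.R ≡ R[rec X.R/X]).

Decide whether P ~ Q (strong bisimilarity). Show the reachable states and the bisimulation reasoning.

Reachable graph of P (6 states):
  s0 = b.b.b.(rec X. b.b.b.X + d.(d.X + c.0)) + d.(d.(rec X. b.b.b.X + d.(d.X + c.0)) + c.0) | —b→ s1, —d→ s2
  s1 = b.b.(rec X. b.b.b.X + d.(d.X + c.0)) | —b→ s3
  s2 = d.(rec X. b.b.b.X + d.(d.X + c.0)) + c.0 | —c→ s4, —d→ s5
  s3 = b.(rec X. b.b.b.X + d.(d.X + c.0)) | —b→ s5
  s4 = 0 | stopped
  s5 = rec X. b.b.b.X + d.(d.X + c.0) | —b→ s1, —d→ s2
Reachable graph of Q (5 states):
  t0 = rec X. b.b.b.X + d.(d.X + c.0) | —b→ t1, —d→ t2
  t1 = b.b.(rec X. b.b.b.X + d.(d.X + c.0)) | —b→ t3
  t2 = d.(rec X. b.b.b.X + d.(d.X + c.0)) + c.0 | —c→ t4, —d→ t0
  t3 = b.(rec X. b.b.b.X + d.(d.X + c.0)) | —b→ t0
  t4 = 0 | stopped
Bisimilarity quotient blocks:
  B0 = {s0, s5, t0}
  B1 = {s1, t1}
  B2 = {s3, t3}
  B3 = {s2, t2}
  B4 = {s4, t4}
s0 ∈ B0, t0 ∈ B0 → same block

bisimilar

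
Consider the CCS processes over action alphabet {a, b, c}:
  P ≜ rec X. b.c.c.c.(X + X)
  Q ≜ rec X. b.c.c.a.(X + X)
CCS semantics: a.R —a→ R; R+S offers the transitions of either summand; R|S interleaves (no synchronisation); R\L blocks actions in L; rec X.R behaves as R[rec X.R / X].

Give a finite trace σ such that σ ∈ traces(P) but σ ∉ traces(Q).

LTS(P): 5 reachable states
  s0 = rec X. b.c.c.c.(X + X) → -b-> s1
  s1 = c.c.c.((rec X. b.c.c.c.(X + X)) + (rec X. b.c.c.c.(X + X))) → -c-> s2
  s2 = c.c.((rec X. b.c.c.c.(X + X)) + (rec X. b.c.c.c.(X + X))) → -c-> s3
  s3 = c.((rec X. b.c.c.c.(X + X)) + (rec X. b.c.c.c.(X + X))) → -c-> s4
  s4 = (rec X. b.c.c.c.(X + X)) + (rec X. b.c.c.c.(X + X)) → -b-> s1
LTS(Q): 5 reachable states
  t0 = rec X. b.c.c.a.(X + X) → -b-> t1
  t1 = c.c.a.((rec X. b.c.c.a.(X + X)) + (rec X. b.c.c.a.(X + X))) → -c-> t2
  t2 = c.a.((rec X. b.c.c.a.(X + X)) + (rec X. b.c.c.a.(X + X))) → -c-> t3
  t3 = a.((rec X. b.c.c.a.(X + X)) + (rec X. b.c.c.a.(X + X))) → -a-> t4
  t4 = (rec X. b.c.c.a.(X + X)) + (rec X. b.c.c.a.(X + X)) → -b-> t1
Executing bccc from P (initial set {s0}):
  [1] b ⇒ {s1}
  [2] c ⇒ {s2}
  [3] c ⇒ {s3}
  [4] c ⇒ {s4}
  P completes σ.
Executing bccc from Q (initial set {t0}):
  [1] b ⇒ {t1}
  [2] c ⇒ {t2}
  [3] c ⇒ {t3}
  [4] c ⇒ ∅ (Q stuck)

bccc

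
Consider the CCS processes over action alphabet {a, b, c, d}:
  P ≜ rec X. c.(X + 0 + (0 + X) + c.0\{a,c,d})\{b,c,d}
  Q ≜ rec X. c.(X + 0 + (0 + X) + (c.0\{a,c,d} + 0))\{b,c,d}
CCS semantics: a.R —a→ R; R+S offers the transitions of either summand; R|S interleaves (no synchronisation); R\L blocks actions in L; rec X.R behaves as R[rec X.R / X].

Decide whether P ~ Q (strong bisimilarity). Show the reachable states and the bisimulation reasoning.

Reachable graph of P (2 states):
  u0 = rec X. c.(X + 0 + (0 + X) + c.0\{a,c,d})\{b,c,d} | --c--▸ u1
  u1 = ((rec X. c.(X + 0 + (0 + X) + c.0\{a,c,d})\{b,c,d}) + 0 + (0 + (rec X. c.(X + 0 + (0 + X) + c.0\{a,c,d})\{b,c,d})) + c.0\{a,c,d})\{b,c,d} | (no moves)
Reachable graph of Q (2 states):
  v0 = rec X. c.(X + 0 + (0 + X) + (c.0\{a,c,d} + 0))\{b,c,d} | --c--▸ v1
  v1 = ((rec X. c.(X + 0 + (0 + X) + (c.0\{a,c,d} + 0))\{b,c,d}) + 0 + (0 + (rec X. c.(X + 0 + (0 + X) + (c.0\{a,c,d} + 0))\{b,c,d})) + (c.0\{a,c,d} + 0))\{b,c,d} | (no moves)
Coarsest stable partition (strong bisimilarity classes):
  B0 = {u0, v0}
  B1 = {u1, v1}
u0 ∈ B0, v0 ∈ B0 → same block

P ~ Q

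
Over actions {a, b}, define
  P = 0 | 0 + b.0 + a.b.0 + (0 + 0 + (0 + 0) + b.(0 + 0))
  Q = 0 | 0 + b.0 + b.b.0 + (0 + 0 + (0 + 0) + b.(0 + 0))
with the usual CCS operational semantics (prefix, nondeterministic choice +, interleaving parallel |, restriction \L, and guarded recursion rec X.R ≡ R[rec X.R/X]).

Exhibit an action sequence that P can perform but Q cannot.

Reachable graph of P (4 states):
  s0 = 0 | 0 + b.0 + a.b.0 + (0 + 0 + (0 + 0) + b.(0 + 0)) ⊢ --a--▸ s1, --b--▸ s2, --b--▸ s3
  s1 = b.0 ⊢ --b--▸ s2
  s2 = 0 ⊢ ∅
  s3 = 0 + 0 ⊢ ∅
Reachable graph of Q (4 states):
  t0 = 0 | 0 + b.0 + b.b.0 + (0 + 0 + (0 + 0) + b.(0 + 0)) ⊢ --b--▸ t1, --b--▸ t2, --b--▸ t3
  t1 = 0 ⊢ ∅
  t2 = 0 + 0 ⊢ ∅
  t3 = b.0 ⊢ --b--▸ t1
Executing a from P (initial set {s0}):
  after a @ step 1: {s1}
  P completes σ.
Executing a from Q (initial set {t0}):
  after a @ step 1: ∅  — Q cannot continue

a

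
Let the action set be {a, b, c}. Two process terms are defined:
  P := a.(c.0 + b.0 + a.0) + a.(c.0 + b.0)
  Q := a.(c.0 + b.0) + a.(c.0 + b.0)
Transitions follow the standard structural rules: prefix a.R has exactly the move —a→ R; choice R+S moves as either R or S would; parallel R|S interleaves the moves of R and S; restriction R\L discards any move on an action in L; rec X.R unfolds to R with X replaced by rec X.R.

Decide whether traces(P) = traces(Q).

NO — witness ⟨aa⟩

Reachable graph of P (4 states):
  s0 = a.(c.0 + b.0 + a.0) + a.(c.0 + b.0) has moves =a=> s1, =a=> s2
  s1 = c.0 + b.0 has moves =b=> s3, =c=> s3
  s2 = c.0 + b.0 + a.0 has moves =a=> s3, =b=> s3, =c=> s3
  s3 = 0 has moves ·
Reachable graph of Q (3 states):
  t0 = a.(c.0 + b.0) + a.(c.0 + b.0) has moves =a=> t1
  t1 = c.0 + b.0 has moves =b=> t2, =c=> t2
  t2 = 0 has moves ·
Trace ⟨aa⟩ through P, begin at {s0}:
  step 1 (a): {s1, s2}
  step 2 (a): {s3}
  ✓ P
Trace ⟨aa⟩ through Q, begin at {t0}:
  step 1 (a): {t1}
  step 2 (a): ∅  — Q cannot continue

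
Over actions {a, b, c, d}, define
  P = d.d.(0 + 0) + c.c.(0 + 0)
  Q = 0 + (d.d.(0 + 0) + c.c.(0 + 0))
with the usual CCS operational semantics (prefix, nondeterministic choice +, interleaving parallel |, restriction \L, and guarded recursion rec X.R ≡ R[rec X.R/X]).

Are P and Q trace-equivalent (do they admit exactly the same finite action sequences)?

traces(P) = traces(Q)

P's transition system — 4 states:
  p0 = d.d.(0 + 0) + c.c.(0 + 0) ⊢ --c--▸ p1, --d--▸ p2
  p1 = c.(0 + 0) ⊢ --c--▸ p3
  p2 = d.(0 + 0) ⊢ --d--▸ p3
  p3 = 0 + 0 ⊢ ·
Q's transition system — 4 states:
  q0 = 0 + (d.d.(0 + 0) + c.c.(0 + 0)) ⊢ --c--▸ q1, --d--▸ q2
  q1 = c.(0 + 0) ⊢ --c--▸ q3
  q2 = d.(0 + 0) ⊢ --d--▸ q3
  q3 = 0 + 0 ⊢ ·
Coarsest stable partition (strong bisimilarity classes):
  B0 = {p0, q0}
  B1 = {p2, q2}
  B2 = {p3, q3}
  B3 = {p1, q1}
p0 ∈ B0, q0 ∈ B0 → same block
Bisimilar ⇒ trace-equivalent.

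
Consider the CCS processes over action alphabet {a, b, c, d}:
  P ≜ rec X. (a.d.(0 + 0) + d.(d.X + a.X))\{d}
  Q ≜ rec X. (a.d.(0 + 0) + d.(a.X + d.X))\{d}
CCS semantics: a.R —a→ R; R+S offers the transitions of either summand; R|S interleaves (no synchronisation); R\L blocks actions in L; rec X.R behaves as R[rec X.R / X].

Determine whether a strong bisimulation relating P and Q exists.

P ~ Q

LTS(P): 2 reachable states
  m0 = rec X. (a.d.(0 + 0) + d.(d.X + a.X))\{d} has moves -a-> m1
  m1 = (d.(0 + 0))\{d} has moves deadlocked
LTS(Q): 2 reachable states
  n0 = rec X. (a.d.(0 + 0) + d.(a.X + d.X))\{d} has moves -a-> n1
  n1 = (d.(0 + 0))\{d} has moves deadlocked
Partition-refinement fixed point:
  B0 = {m0, n0}
  B1 = {m1, n1}
m0 ∈ B0, n0 ∈ B0 → same block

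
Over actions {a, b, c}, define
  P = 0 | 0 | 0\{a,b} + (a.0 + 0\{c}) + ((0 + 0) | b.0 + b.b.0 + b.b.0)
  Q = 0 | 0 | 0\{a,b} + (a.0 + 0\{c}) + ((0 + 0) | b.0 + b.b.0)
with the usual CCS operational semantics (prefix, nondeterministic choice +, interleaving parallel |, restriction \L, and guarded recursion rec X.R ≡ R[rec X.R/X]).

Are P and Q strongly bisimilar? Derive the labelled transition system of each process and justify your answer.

bisimilar

P's transition system — 4 states:
  m0 = 0 | 0 | 0\{a,b} + (a.0 + 0\{c}) + ((0 + 0) | b.0 + b.b.0 + b.b.0) | —a→ m1, —b→ m2, —b→ m3
  m1 = 0 | deadlocked
  m2 = (0 + 0) | 0 | deadlocked
  m3 = b.0 | —b→ m1
Q's transition system — 4 states:
  n0 = 0 | 0 | 0\{a,b} + (a.0 + 0\{c}) + ((0 + 0) | b.0 + b.b.0) | —a→ n1, —b→ n2, —b→ n3
  n1 = 0 | deadlocked
  n2 = (0 + 0) | 0 | deadlocked
  n3 = b.0 | —b→ n1
Partition-refinement fixed point:
  B0 = {m0, n0}
  B1 = {m1, m2, n1, n2}
  B2 = {m3, n3}
m0 ∈ B0, n0 ∈ B0 → same block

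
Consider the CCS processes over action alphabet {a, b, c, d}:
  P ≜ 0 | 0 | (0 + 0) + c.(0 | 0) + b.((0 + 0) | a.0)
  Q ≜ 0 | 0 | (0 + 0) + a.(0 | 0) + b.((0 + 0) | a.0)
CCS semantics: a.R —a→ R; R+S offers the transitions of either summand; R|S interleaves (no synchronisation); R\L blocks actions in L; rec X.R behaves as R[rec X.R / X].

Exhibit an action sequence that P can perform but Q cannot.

P's transition system — 4 states:
  s0 = 0 | 0 | (0 + 0) + c.(0 | 0) + b.((0 + 0) | a.0) | -b-> s1, -c-> s2
  s1 = (0 + 0) | a.0 | -a-> s3
  s2 = 0 | 0 | (no moves)
  s3 = (0 + 0) | 0 | (no moves)
Q's transition system — 4 states:
  t0 = 0 | 0 | (0 + 0) + a.(0 | 0) + b.((0 + 0) | a.0) | -a-> t1, -b-> t2
  t1 = 0 | 0 | (no moves)
  t2 = (0 + 0) | a.0 | -a-> t3
  t3 = (0 + 0) | 0 | (no moves)
Executing c from P (initial set {s0}):
  after c @ step 1: {s2}
  ✓ P
Executing c from Q (initial set {t0}):
  after c @ step 1: no successor for Q

c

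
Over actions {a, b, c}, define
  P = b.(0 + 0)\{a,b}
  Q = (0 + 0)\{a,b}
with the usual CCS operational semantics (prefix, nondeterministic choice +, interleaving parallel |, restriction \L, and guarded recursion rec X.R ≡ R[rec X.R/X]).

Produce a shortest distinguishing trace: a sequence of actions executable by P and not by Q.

b

Reachable graph of P (2 states):
  u0 = b.(0 + 0)\{a,b} :: —b→ u1
  u1 = (0 + 0)\{a,b} :: deadlocked
Reachable graph of Q (1 states):
  v0 = (0 + 0)\{a,b} :: deadlocked
Run σ = ⟨b⟩ on P: start {u0}
  [1] b ⇒ {u1}
  P completes σ.
Run σ = ⟨b⟩ on Q: start {v0}
  [1] b ⇒ no successor for Q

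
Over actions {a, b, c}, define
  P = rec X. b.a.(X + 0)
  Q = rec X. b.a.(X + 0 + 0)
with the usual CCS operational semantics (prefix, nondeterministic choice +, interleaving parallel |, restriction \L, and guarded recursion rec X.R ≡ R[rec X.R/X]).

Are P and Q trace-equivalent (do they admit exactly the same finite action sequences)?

trace-equivalent

LTS(P): 3 reachable states
  u0 = rec X. b.a.(X + 0) :: —b→ u1
  u1 = a.((rec X. b.a.(X + 0)) + 0) :: —a→ u2
  u2 = (rec X. b.a.(X + 0)) + 0 :: —b→ u1
LTS(Q): 3 reachable states
  v0 = rec X. b.a.(X + 0 + 0) :: —b→ v1
  v1 = a.((rec X. b.a.(X + 0 + 0)) + 0 + 0) :: —a→ v2
  v2 = (rec X. b.a.(X + 0 + 0)) + 0 + 0 :: —b→ v1
Bisimilarity quotient blocks:
  B0 = {u0, u2, v0, v2}
  B1 = {u1, v1}
u0 ∈ B0, v0 ∈ B0 → same block
Bisimilar ⇒ trace-equivalent.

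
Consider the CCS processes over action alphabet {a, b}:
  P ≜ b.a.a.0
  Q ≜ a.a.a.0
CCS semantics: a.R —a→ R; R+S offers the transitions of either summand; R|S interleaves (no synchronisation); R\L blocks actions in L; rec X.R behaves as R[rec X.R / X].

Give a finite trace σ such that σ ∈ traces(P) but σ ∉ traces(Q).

b

LTS(P): 4 reachable states
  u0 = b.a.a.0 → —b→ u1
  u1 = a.a.0 → —a→ u2
  u2 = a.0 → —a→ u3
  u3 = 0 → (no moves)
LTS(Q): 4 reachable states
  v0 = a.a.a.0 → —a→ v1
  v1 = a.a.0 → —a→ v2
  v2 = a.0 → —a→ v3
  v3 = 0 → (no moves)
Run σ = ⟨b⟩ on P: start {u0}
  after b @ step 1: {u1}
  P completes σ.
Run σ = ⟨b⟩ on Q: start {v0}
  after b @ step 1: ∅  — Q cannot continue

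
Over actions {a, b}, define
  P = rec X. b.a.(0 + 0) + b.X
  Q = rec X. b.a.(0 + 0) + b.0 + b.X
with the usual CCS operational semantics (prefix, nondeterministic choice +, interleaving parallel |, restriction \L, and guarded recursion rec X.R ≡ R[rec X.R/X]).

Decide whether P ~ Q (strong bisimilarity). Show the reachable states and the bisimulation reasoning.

LTS(P): 3 reachable states
  s0 = rec X. b.a.(0 + 0) + b.X :: ··b··> s0, ··b··> s1
  s1 = a.(0 + 0) :: ··a··> s2
  s2 = 0 + 0 :: deadlocked
LTS(Q): 4 reachable states
  t0 = rec X. b.a.(0 + 0) + b.0 + b.X :: ··b··> t0, ··b··> t1, ··b··> t2
  t1 = 0 :: deadlocked
  t2 = a.(0 + 0) :: ··a··> t3
  t3 = 0 + 0 :: deadlocked
Coarsest stable partition (strong bisimilarity classes):
  B0 = {s0}
  B1 = {s1, t2}
  B2 = {s2, t1, t3}
  B3 = {t0}
s0 ∈ B0, t0 ∈ B3 → different blocks

NO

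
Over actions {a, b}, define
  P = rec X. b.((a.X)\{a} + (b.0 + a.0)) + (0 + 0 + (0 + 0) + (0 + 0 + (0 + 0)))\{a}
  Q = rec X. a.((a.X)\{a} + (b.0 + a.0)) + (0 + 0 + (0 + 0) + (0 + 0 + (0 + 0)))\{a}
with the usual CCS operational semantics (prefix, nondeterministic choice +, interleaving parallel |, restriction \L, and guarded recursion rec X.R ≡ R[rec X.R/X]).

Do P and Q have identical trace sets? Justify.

Reachable graph of P (3 states):
  m0 = rec X. b.((a.X)\{a} + (b.0 + a.0)) + (0 + 0 + (0 + 0) + (0 + 0 + (0 + 0)))\{a} ⊢ —b→ m1
  m1 = (a.(rec X. b.((a.X)\{a} + (b.0 + a.0)) + (0 + 0 + (0 + 0) + (0 + 0 + (0 + 0)))\{a}))\{a} + (b.0 + a.0) ⊢ —a→ m2, —b→ m2
  m2 = 0 ⊢ deadlocked
Reachable graph of Q (3 states):
  n0 = rec X. a.((a.X)\{a} + (b.0 + a.0)) + (0 + 0 + (0 + 0) + (0 + 0 + (0 + 0)))\{a} ⊢ —a→ n1
  n1 = (a.(rec X. a.((a.X)\{a} + (b.0 + a.0)) + (0 + 0 + (0 + 0) + (0 + 0 + (0 + 0)))\{a}))\{a} + (b.0 + a.0) ⊢ —a→ n2, —b→ n2
  n2 = 0 ⊢ deadlocked
Run σ = ⟨b⟩ on P: start {m0}
  step 1 (b): {m1}
  ✓ P
Run σ = ⟨b⟩ on Q: start {n0}
  step 1 (b): ∅ (Q stuck)

trace-distinct — witness ⟨b⟩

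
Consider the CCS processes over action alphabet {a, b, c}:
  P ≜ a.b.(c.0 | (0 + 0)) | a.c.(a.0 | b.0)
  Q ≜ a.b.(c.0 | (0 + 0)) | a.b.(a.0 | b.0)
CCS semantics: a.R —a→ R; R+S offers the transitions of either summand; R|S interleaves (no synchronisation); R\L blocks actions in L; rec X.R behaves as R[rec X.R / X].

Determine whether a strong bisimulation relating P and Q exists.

P's transition system — 24 states:
  s0 = a.b.(c.0 | (0 + 0)) | a.c.(a.0 | b.0) :: —a→ s1, —a→ s2
  s1 = a.b.(c.0 | (0 + 0)) | c.(a.0 | b.0) :: —a→ s3, —c→ s4
  s2 = b.(c.0 | (0 + 0)) | a.c.(a.0 | b.0) :: —a→ s3, —b→ s5
  s3 = b.(c.0 | (0 + 0)) | c.(a.0 | b.0) :: —b→ s6, —c→ s7
  s4 = a.b.(c.0 | (0 + 0)) | (a.0 | b.0) :: —a→ s7, —a→ s8, —b→ s9
  s5 = c.0 | (0 + 0) | a.c.(a.0 | b.0) :: —a→ s6, —c→ s10
  s6 = c.0 | (0 + 0) | c.(a.0 | b.0) :: —c→ s11, —c→ s12
  s7 = b.(c.0 | (0 + 0)) | (a.0 | b.0) :: —a→ s13, —b→ s12, —b→ s14
  s8 = a.b.(c.0 | (0 + 0)) | (0 | b.0) :: —a→ s13, —b→ s15
  s9 = a.b.(c.0 | (0 + 0)) | (a.0 | 0) :: —a→ s14, —a→ s15
  s10 = 0 | (0 + 0) | a.c.(a.0 | b.0) :: —a→ s11
  s11 = 0 | (0 + 0) | c.(a.0 | b.0) :: —c→ s16
  s12 = c.0 | (0 + 0) | (a.0 | b.0) :: —a→ s17, —b→ s18, —c→ s16
  s13 = b.(c.0 | (0 + 0)) | (0 | b.0) :: —b→ s17, —b→ s19
  s14 = b.(c.0 | (0 + 0)) | (a.0 | 0) :: —a→ s19, —b→ s18
  s15 = a.b.(c.0 | (0 + 0)) | (0 | 0) :: —a→ s19
  s16 = 0 | (0 + 0) | (a.0 | b.0) :: —a→ s20, —b→ s21
  s17 = c.0 | (0 + 0) | (0 | b.0) :: —b→ s22, —c→ s20
  s18 = c.0 | (0 + 0) | (a.0 | 0) :: —a→ s22, —c→ s21
  s19 = b.(c.0 | (0 + 0)) | (0 | 0) :: —b→ s22
  s20 = 0 | (0 + 0) | (0 | b.0) :: —b→ s23
  s21 = 0 | (0 + 0) | (a.0 | 0) :: —a→ s23
  s22 = c.0 | (0 + 0) | (0 | 0) :: —c→ s23
  s23 = 0 | (0 + 0) | (0 | 0) :: ·
Q's transition system — 24 states:
  t0 = a.b.(c.0 | (0 + 0)) | a.b.(a.0 | b.0) :: —a→ t1, —a→ t2
  t1 = a.b.(c.0 | (0 + 0)) | b.(a.0 | b.0) :: —a→ t3, —b→ t4
  t2 = b.(c.0 | (0 + 0)) | a.b.(a.0 | b.0) :: —a→ t3, —b→ t5
  t3 = b.(c.0 | (0 + 0)) | b.(a.0 | b.0) :: —b→ t6, —b→ t7
  t4 = a.b.(c.0 | (0 + 0)) | (a.0 | b.0) :: —a→ t6, —a→ t8, —b→ t9
  t5 = c.0 | (0 + 0) | a.b.(a.0 | b.0) :: —a→ t7, —c→ t10
  t6 = b.(c.0 | (0 + 0)) | (a.0 | b.0) :: —a→ t11, —b→ t12, —b→ t13
  t7 = c.0 | (0 + 0) | b.(a.0 | b.0) :: —b→ t13, —c→ t14
  t8 = a.b.(c.0 | (0 + 0)) | (0 | b.0) :: —a→ t11, —b→ t15
  t9 = a.b.(c.0 | (0 + 0)) | (a.0 | 0) :: —a→ t12, —a→ t15
  t10 = 0 | (0 + 0) | a.b.(a.0 | b.0) :: —a→ t14
  t11 = b.(c.0 | (0 + 0)) | (0 | b.0) :: —b→ t16, —b→ t17
  t12 = b.(c.0 | (0 + 0)) | (a.0 | 0) :: —a→ t16, —b→ t18
  t13 = c.0 | (0 + 0) | (a.0 | b.0) :: —a→ t17, —b→ t18, —c→ t19
  t14 = 0 | (0 + 0) | b.(a.0 | b.0) :: —b→ t19
  t15 = a.b.(c.0 | (0 + 0)) | (0 | 0) :: —a→ t16
  t16 = b.(c.0 | (0 + 0)) | (0 | 0) :: —b→ t20
  t17 = c.0 | (0 + 0) | (0 | b.0) :: —b→ t20, —c→ t21
  t18 = c.0 | (0 + 0) | (a.0 | 0) :: —a→ t20, —c→ t22
  t19 = 0 | (0 + 0) | (a.0 | b.0) :: —a→ t21, —b→ t22
  t20 = c.0 | (0 + 0) | (0 | 0) :: —c→ t23
  t21 = 0 | (0 + 0) | (0 | b.0) :: —b→ t23
  t22 = 0 | (0 + 0) | (a.0 | 0) :: —a→ t23
  t23 = 0 | (0 + 0) | (0 | 0) :: ·
Partition-refinement fixed point:
  B0 = {s0}
  B1 = {s1}
  B2 = {s3}
  B3 = {s7, t6}
  B4 = {s12, t13}
  B5 = {s16, t19}
  B6 = {s21, t22}
  B7 = {s23, t23}
  B8 = {s20, t21}
  B9 = {s18, t18}
  B10 = {s22, t20}
  B11 = {s17, t17}
  B12 = {s14, t12}
  B13 = {s19, t16}
  B14 = {s13, t11}
  B15 = {s6}
  B16 = {s11}
  B17 = {s4, t4}
  B18 = {s9, t9}
  B19 = {s15, t15}
  B20 = {s8, t8}
  B21 = {s2}
  B22 = {s5}
  B23 = {s10}
  B24 = {t0}
  B25 = {t1}
  B26 = {t3}
  B27 = {t7}
  B28 = {t14}
  B29 = {t2}
  B30 = {t5}
  B31 = {t10}
s0 ∈ B0, t0 ∈ B24 → different blocks

not bisimilar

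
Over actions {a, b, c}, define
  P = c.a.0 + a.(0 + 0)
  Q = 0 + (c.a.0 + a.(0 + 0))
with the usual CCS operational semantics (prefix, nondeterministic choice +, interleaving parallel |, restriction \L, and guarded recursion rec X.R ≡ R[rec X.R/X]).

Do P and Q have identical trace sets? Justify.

Reachable graph of P (4 states):
  p0 = c.a.0 + a.(0 + 0) ⊢ =a=> p1, =c=> p2
  p1 = 0 + 0 ⊢ (no moves)
  p2 = a.0 ⊢ =a=> p3
  p3 = 0 ⊢ (no moves)
Reachable graph of Q (4 states):
  q0 = 0 + (c.a.0 + a.(0 + 0)) ⊢ =a=> q1, =c=> q2
  q1 = 0 + 0 ⊢ (no moves)
  q2 = a.0 ⊢ =a=> q3
  q3 = 0 ⊢ (no moves)
Bisimilarity quotient blocks:
  B0 = {p0, q0}
  B1 = {p1, p3, q1, q3}
  B2 = {p2, q2}
p0 ∈ B0, q0 ∈ B0 → same block
Bisimilar ⇒ trace-equivalent.

YES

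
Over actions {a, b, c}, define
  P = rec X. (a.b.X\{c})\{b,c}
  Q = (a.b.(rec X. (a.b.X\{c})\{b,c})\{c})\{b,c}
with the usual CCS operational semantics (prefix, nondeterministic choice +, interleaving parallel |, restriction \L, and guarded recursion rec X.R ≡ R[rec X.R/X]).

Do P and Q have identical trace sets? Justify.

YES

P's transition system — 2 states:
  p0 = rec X. (a.b.X\{c})\{b,c} ⊢ -a-> p1
  p1 = (b.(rec X. (a.b.X\{c})\{b,c})\{c})\{b,c} ⊢ deadlocked
Q's transition system — 2 states:
  q0 = (a.b.(rec X. (a.b.X\{c})\{b,c})\{c})\{b,c} ⊢ -a-> q1
  q1 = (b.(rec X. (a.b.X\{c})\{b,c})\{c})\{b,c} ⊢ deadlocked
Coarsest stable partition (strong bisimilarity classes):
  B0 = {p0, q0}
  B1 = {p1, q1}
p0 ∈ B0, q0 ∈ B0 → same block
Bisimilar ⇒ trace-equivalent.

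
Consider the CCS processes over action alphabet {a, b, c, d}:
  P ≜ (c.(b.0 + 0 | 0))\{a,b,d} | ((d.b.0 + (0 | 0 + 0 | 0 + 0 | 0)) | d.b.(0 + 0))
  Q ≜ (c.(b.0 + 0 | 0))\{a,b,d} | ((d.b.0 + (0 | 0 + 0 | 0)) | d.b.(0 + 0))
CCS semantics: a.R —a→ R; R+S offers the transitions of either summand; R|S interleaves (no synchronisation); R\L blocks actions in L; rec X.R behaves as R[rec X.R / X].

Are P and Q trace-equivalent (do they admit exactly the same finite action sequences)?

Reachable graph of P (18 states):
  s0 = (c.(b.0 + 0 | 0))\{a,b,d} | ((d.b.0 + (0 | 0 + 0 | 0 + 0 | 0)) | d.b.(0 + 0)) :: ··c··> s1, ··d··> s2, ··d··> s3
  s1 = (b.0 + 0 | 0)\{a,b,d} | ((d.b.0 + (0 | 0 + 0 | 0 + 0 | 0)) | d.b.(0 + 0)) :: ··d··> s4, ··d··> s5
  s2 = (c.(b.0 + 0 | 0))\{a,b,d} | ((d.b.0 + (0 | 0 + 0 | 0 + 0 | 0)) | b.(0 + 0)) :: ··b··> s6, ··c··> s4, ··d··> s7
  s3 = (c.(b.0 + 0 | 0))\{a,b,d} | (b.0 | d.b.(0 + 0)) :: ··b··> s8, ··c··> s5, ··d··> s7
  s4 = (b.0 + 0 | 0)\{a,b,d} | ((d.b.0 + (0 | 0 + 0 | 0 + 0 | 0)) | b.(0 + 0)) :: ··b··> s9, ··d··> s10
  s5 = (b.0 + 0 | 0)\{a,b,d} | (b.0 | d.b.(0 + 0)) :: ··b··> s11, ··d··> s10
  s6 = (c.(b.0 + 0 | 0))\{a,b,d} | ((d.b.0 + (0 | 0 + 0 | 0 + 0 | 0)) | (0 + 0)) :: ··c··> s9, ··d··> s12
  s7 = (c.(b.0 + 0 | 0))\{a,b,d} | (b.0 | b.(0 + 0)) :: ··b··> s12, ··b··> s13, ··c··> s10
  s8 = (c.(b.0 + 0 | 0))\{a,b,d} | (0 | d.b.(0 + 0)) :: ··c··> s11, ··d··> s13
  s9 = (b.0 + 0 | 0)\{a,b,d} | ((d.b.0 + (0 | 0 + 0 | 0 + 0 | 0)) | (0 + 0)) :: ··d··> s14
  s10 = (b.0 + 0 | 0)\{a,b,d} | (b.0 | b.(0 + 0)) :: ··b··> s14, ··b··> s15
  s11 = (b.0 + 0 | 0)\{a,b,d} | (0 | d.b.(0 + 0)) :: ··d··> s15
  s12 = (c.(b.0 + 0 | 0))\{a,b,d} | (b.0 | (0 + 0)) :: ··b··> s16, ··c··> s14
  s13 = (c.(b.0 + 0 | 0))\{a,b,d} | (0 | b.(0 + 0)) :: ··b··> s16, ··c··> s15
  s14 = (b.0 + 0 | 0)\{a,b,d} | (b.0 | (0 + 0)) :: ··b··> s17
  s15 = (b.0 + 0 | 0)\{a,b,d} | (0 | b.(0 + 0)) :: ··b··> s17
  s16 = (c.(b.0 + 0 | 0))\{a,b,d} | (0 | (0 + 0)) :: ··c··> s17
  s17 = (b.0 + 0 | 0)\{a,b,d} | (0 | (0 + 0)) :: (no moves)
Reachable graph of Q (18 states):
  t0 = (c.(b.0 + 0 | 0))\{a,b,d} | ((d.b.0 + (0 | 0 + 0 | 0)) | d.b.(0 + 0)) :: ··c··> t1, ··d··> t2, ··d··> t3
  t1 = (b.0 + 0 | 0)\{a,b,d} | ((d.b.0 + (0 | 0 + 0 | 0)) | d.b.(0 + 0)) :: ··d··> t4, ··d··> t5
  t2 = (c.(b.0 + 0 | 0))\{a,b,d} | ((d.b.0 + (0 | 0 + 0 | 0)) | b.(0 + 0)) :: ··b··> t6, ··c··> t4, ··d··> t7
  t3 = (c.(b.0 + 0 | 0))\{a,b,d} | (b.0 | d.b.(0 + 0)) :: ··b··> t8, ··c··> t5, ··d··> t7
  t4 = (b.0 + 0 | 0)\{a,b,d} | ((d.b.0 + (0 | 0 + 0 | 0)) | b.(0 + 0)) :: ··b··> t9, ··d··> t10
  t5 = (b.0 + 0 | 0)\{a,b,d} | (b.0 | d.b.(0 + 0)) :: ··b··> t11, ··d··> t10
  t6 = (c.(b.0 + 0 | 0))\{a,b,d} | ((d.b.0 + (0 | 0 + 0 | 0)) | (0 + 0)) :: ··c··> t9, ··d··> t12
  t7 = (c.(b.0 + 0 | 0))\{a,b,d} | (b.0 | b.(0 + 0)) :: ··b··> t12, ··b··> t13, ··c··> t10
  t8 = (c.(b.0 + 0 | 0))\{a,b,d} | (0 | d.b.(0 + 0)) :: ··c··> t11, ··d··> t13
  t9 = (b.0 + 0 | 0)\{a,b,d} | ((d.b.0 + (0 | 0 + 0 | 0)) | (0 + 0)) :: ··d··> t14
  t10 = (b.0 + 0 | 0)\{a,b,d} | (b.0 | b.(0 + 0)) :: ··b··> t14, ··b··> t15
  t11 = (b.0 + 0 | 0)\{a,b,d} | (0 | d.b.(0 + 0)) :: ··d··> t15
  t12 = (c.(b.0 + 0 | 0))\{a,b,d} | (b.0 | (0 + 0)) :: ··b··> t16, ··c··> t14
  t13 = (c.(b.0 + 0 | 0))\{a,b,d} | (0 | b.(0 + 0)) :: ··b··> t16, ··c··> t15
  t14 = (b.0 + 0 | 0)\{a,b,d} | (b.0 | (0 + 0)) :: ··b··> t17
  t15 = (b.0 + 0 | 0)\{a,b,d} | (0 | b.(0 + 0)) :: ··b··> t17
  t16 = (c.(b.0 + 0 | 0))\{a,b,d} | (0 | (0 + 0)) :: ··c··> t17
  t17 = (b.0 + 0 | 0)\{a,b,d} | (0 | (0 + 0)) :: (no moves)
Partition-refinement fixed point:
  B0 = {s0, t0}
  B1 = {s2, s3, t2, t3}
  B2 = {s7, t7}
  B3 = {s10, t10}
  B4 = {s14, s15, t14, t15}
  B5 = {s17, t17}
  B6 = {s12, s13, t12, t13}
  B7 = {s16, t16}
  B8 = {s6, s8, t6, t8}
  B9 = {s11, s9, t11, t9}
  B10 = {s4, s5, t4, t5}
  B11 = {s1, t1}
s0 ∈ B0, t0 ∈ B0 → same block
Bisimilar ⇒ trace-equivalent.

trace-equivalent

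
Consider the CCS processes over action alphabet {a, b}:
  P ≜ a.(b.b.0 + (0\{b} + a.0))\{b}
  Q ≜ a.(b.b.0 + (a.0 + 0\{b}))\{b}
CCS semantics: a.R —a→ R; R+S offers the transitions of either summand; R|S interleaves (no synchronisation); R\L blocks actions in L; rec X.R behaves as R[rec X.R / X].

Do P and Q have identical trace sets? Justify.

P's transition system — 3 states:
  u0 = a.(b.b.0 + (0\{b} + a.0))\{b} | -a-> u1
  u1 = (b.b.0 + (0\{b} + a.0))\{b} | -a-> u2
  u2 = 0\{b} | deadlocked
Q's transition system — 3 states:
  v0 = a.(b.b.0 + (a.0 + 0\{b}))\{b} | -a-> v1
  v1 = (b.b.0 + (a.0 + 0\{b}))\{b} | -a-> v2
  v2 = 0\{b} | deadlocked
Bisimilarity quotient blocks:
  B0 = {u0, v0}
  B1 = {u1, v1}
  B2 = {u2, v2}
u0 ∈ B0, v0 ∈ B0 → same block
Bisimilar ⇒ trace-equivalent.

traces(P) = traces(Q)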